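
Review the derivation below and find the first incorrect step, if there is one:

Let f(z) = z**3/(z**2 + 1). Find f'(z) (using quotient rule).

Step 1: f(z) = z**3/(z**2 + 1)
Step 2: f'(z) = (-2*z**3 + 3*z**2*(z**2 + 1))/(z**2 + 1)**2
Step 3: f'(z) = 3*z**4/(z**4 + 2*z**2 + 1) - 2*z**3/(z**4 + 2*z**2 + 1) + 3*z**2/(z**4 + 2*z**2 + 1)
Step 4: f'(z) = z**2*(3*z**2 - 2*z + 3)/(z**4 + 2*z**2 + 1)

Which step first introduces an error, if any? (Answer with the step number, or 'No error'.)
Step 2

Step 2 is incorrect due to a wrong exponent.
The step shows: (-2*z**3 + 3*z**2*(z**2 + 1))/(z**2 + 1)**2
The correct value should be: (-2*z**4 + 3*z**2*(z**2 + 1))/(z**2 + 1)**2

Explanation: The exponent 4 on z was incorrectly written as 3: the term (-2*z**4 + 3*z**2*(z**2 + 1))/(z**2 + 1)**2 was incorrectly written as (-2*z**3 + 3*z**2*(z**2 + 1))/(z**2 + 1)**2
The later steps are derived from this incorrect expression, so the error originates in Step 2.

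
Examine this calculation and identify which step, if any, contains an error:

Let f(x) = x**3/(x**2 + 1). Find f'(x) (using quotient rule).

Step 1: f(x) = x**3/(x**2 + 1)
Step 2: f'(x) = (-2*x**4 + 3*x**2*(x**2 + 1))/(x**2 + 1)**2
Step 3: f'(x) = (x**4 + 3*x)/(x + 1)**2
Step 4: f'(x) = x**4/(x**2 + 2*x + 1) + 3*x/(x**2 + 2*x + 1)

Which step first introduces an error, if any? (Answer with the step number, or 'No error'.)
Step 3

Step 3 is incorrect due to a wrong exponent.
The step shows: (x**4 + 3*x)/(x + 1)**2
The correct value should be: (x**4 + 3*x**2)/(x**2 + 1)**2

Explanation: The exponent 2 on x was incorrectly written as 1: the term (x**4 + 3*x**2)/(x**2 + 1)**2 was incorrectly written as (x**4 + 3*x)/(x + 1)**2
The later steps are derived from this incorrect expression, so the error originates in Step 3.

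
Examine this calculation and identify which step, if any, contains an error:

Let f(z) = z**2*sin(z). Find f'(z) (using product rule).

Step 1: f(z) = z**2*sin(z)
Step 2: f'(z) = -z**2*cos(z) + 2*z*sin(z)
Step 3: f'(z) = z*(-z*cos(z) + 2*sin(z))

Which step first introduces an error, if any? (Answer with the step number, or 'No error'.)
Step 2

Step 2 is incorrect due to a sign flip.
The step shows: -z**2*cos(z) + 2*z*sin(z)
The correct value should be: z**2*cos(z) + 2*z*sin(z)

Explanation: The sign of one term was flipped: the term z**2*cos(z) was incorrectly written as -z**2*cos(z)
The later steps are derived from this incorrect expression, so the error originates in Step 2.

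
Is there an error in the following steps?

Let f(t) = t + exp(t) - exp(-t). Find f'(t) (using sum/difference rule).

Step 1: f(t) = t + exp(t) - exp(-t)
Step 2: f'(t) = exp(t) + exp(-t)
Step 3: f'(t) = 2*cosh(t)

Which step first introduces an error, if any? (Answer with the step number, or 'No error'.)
Step 2

Step 2 is incorrect due to a dropped term.
The step shows: exp(t) + exp(-t)
The correct value should be: exp(t) + 1 + exp(-t)

Explanation: A term was dropped: the term 1 was incorrectly omitted
The later steps are derived from this incorrect expression, so the error originates in Step 2.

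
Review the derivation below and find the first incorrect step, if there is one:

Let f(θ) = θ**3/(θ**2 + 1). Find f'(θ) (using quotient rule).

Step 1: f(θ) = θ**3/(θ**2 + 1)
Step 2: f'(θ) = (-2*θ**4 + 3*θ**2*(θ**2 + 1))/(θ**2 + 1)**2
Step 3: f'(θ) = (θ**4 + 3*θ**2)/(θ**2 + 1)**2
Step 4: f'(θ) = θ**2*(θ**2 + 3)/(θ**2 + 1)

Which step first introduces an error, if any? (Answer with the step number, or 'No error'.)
Step 4

Step 4 is incorrect due to a wrong exponent.
The step shows: θ**2*(θ**2 + 3)/(θ**2 + 1)
The correct value should be: θ**2*(θ**2 + 3)/(θ**2 + 1)**2

Explanation: The exponent -2 on θ**2 + 1 was incorrectly written as -1: the term θ**2*(θ**2 + 3)/(θ**2 + 1)**2 was incorrectly written as θ**2*(θ**2 + 3)/(θ**2 + 1)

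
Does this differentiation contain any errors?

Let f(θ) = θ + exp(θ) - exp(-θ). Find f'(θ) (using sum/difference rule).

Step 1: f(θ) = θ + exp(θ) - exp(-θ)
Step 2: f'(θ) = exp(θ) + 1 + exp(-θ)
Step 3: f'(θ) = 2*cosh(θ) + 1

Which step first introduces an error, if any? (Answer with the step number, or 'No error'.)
No error

All steps in this derivation are correct.
The final answer f'(θ) = 2*cosh(θ) + 1 is valid.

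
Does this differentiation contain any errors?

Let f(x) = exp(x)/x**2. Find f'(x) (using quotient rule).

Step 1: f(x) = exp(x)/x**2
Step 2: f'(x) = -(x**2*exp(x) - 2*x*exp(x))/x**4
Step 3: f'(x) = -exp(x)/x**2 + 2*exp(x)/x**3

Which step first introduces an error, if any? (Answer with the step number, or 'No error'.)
Step 2

Step 2 is incorrect due to a sign flip.
The step shows: -(x**2*exp(x) - 2*x*exp(x))/x**4
The correct value should be: (x**2*exp(x) - 2*x*exp(x))/x**4

Explanation: The sign of the whole expression was flipped: the term (x**2*exp(x) - 2*x*exp(x))/x**4 was incorrectly written as -(x**2*exp(x) - 2*x*exp(x))/x**4
The later steps are derived from this incorrect expression, so the error originates in Step 2.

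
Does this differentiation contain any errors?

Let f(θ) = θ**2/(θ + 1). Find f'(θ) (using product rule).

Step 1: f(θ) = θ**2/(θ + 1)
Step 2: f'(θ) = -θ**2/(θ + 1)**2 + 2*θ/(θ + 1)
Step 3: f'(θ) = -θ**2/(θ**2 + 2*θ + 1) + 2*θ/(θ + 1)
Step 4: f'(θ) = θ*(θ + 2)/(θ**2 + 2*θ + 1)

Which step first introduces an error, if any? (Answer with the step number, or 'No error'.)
No error

All steps in this derivation are correct.
The final answer f'(θ) = θ*(θ + 2)/(θ**2 + 2*θ + 1) is valid.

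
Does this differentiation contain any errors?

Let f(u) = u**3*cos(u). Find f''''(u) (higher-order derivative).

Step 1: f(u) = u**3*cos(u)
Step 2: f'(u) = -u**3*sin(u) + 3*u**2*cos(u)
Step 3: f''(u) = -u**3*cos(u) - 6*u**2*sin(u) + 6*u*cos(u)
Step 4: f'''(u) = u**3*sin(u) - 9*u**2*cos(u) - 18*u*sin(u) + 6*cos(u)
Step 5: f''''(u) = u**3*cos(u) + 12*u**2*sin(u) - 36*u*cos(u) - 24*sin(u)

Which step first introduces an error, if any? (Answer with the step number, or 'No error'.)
No error

All steps in this derivation are correct.
The final answer f''''(u) = u**3*cos(u) + 12*u**2*sin(u) - 36*u*cos(u) - 24*sin(u) is valid.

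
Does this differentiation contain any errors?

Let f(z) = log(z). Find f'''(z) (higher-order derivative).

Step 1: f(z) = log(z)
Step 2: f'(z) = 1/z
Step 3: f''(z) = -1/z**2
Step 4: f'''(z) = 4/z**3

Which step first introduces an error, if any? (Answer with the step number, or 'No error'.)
Step 4

Step 4 is incorrect due to a wrong coefficient.
The step shows: 4/z**3
The correct value should be: 2/z**3

Explanation: The coefficient 2 was incorrectly written as 4: the term 2/z**3 was incorrectly written as 4/z**3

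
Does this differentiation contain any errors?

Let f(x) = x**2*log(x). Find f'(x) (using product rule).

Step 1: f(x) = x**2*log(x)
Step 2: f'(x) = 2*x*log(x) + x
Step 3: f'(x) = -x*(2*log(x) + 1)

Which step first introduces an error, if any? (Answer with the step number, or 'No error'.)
Step 3

Step 3 is incorrect due to a sign flip.
The step shows: -x*(2*log(x) + 1)
The correct value should be: x*(2*log(x) + 1)

Explanation: The sign of the whole expression was flipped: the term x*(2*log(x) + 1) was incorrectly written as -x*(2*log(x) + 1)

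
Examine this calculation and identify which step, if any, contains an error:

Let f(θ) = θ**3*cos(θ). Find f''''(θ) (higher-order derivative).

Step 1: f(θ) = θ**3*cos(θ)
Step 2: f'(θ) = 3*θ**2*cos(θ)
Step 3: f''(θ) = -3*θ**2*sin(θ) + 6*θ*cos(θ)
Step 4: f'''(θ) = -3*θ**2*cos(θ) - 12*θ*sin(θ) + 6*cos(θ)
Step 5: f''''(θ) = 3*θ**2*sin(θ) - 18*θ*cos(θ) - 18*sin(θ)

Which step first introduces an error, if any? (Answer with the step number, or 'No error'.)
Step 2

Step 2 is incorrect due to a dropped term.
The step shows: 3*θ**2*cos(θ)
The correct value should be: -θ**3*sin(θ) + 3*θ**2*cos(θ)

Explanation: A term was dropped: the term -θ**3*sin(θ) was incorrectly omitted
The later steps are derived from this incorrect expression, so the error originates in Step 2.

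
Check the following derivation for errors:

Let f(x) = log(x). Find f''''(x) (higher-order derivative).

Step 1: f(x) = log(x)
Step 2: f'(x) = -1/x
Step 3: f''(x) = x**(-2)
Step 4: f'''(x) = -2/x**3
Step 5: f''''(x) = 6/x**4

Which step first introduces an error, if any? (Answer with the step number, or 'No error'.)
Step 2

Step 2 is incorrect due to a sign flip.
The step shows: -1/x
The correct value should be: 1/x

Explanation: The sign of the whole expression was flipped: the term 1/x was incorrectly written as -1/x
The later steps are derived from this incorrect expression, so the error originates in Step 2.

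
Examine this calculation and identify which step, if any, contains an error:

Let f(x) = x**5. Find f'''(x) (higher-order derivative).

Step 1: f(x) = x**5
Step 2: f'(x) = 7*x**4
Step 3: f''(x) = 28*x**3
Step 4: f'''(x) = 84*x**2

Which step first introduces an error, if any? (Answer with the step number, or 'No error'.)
Step 2

Step 2 is incorrect due to a wrong coefficient.
The step shows: 7*x**4
The correct value should be: 5*x**4

Explanation: The coefficient 5 was incorrectly written as 7: the term 5*x**4 was incorrectly written as 7*x**4
The later steps are derived from this incorrect expression, so the error originates in Step 2.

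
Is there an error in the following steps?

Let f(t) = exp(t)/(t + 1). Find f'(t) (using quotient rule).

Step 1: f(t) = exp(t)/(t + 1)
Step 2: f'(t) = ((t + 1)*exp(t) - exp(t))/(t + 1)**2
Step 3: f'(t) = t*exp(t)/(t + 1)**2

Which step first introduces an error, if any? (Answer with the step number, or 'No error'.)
No error

All steps in this derivation are correct.
The final answer f'(t) = t*exp(t)/(t + 1)**2 is valid.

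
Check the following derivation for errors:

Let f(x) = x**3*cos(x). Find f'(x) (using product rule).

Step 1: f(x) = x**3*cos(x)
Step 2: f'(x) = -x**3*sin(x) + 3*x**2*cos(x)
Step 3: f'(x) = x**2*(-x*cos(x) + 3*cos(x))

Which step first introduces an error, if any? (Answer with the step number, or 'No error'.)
Step 3

Step 3 is incorrect due to a wrong trig function.
The step shows: x**2*(-x*cos(x) + 3*cos(x))
The correct value should be: x**2*(-x*sin(x) + 3*cos(x))

Explanation: sin(x) was incorrectly written as cos(x): the term x**2*(-x*sin(x) + 3*cos(x)) was incorrectly written as x**2*(-x*cos(x) + 3*cos(x))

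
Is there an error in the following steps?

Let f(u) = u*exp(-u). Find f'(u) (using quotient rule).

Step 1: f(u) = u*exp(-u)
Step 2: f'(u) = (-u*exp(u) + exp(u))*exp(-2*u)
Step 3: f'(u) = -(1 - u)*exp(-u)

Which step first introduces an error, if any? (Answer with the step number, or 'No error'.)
Step 3

Step 3 is incorrect due to a sign flip.
The step shows: -(1 - u)*exp(-u)
The correct value should be: (1 - u)*exp(-u)

Explanation: The sign of the whole expression was flipped: the term (1 - u)*exp(-u) was incorrectly written as -(1 - u)*exp(-u)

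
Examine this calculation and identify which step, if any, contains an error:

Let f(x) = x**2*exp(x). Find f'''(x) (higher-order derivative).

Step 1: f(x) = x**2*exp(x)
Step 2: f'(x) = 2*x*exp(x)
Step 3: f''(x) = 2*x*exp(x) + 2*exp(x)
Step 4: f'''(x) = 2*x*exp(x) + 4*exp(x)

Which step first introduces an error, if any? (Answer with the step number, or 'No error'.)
Step 2

Step 2 is incorrect due to a dropped term.
The step shows: 2*x*exp(x)
The correct value should be: x**2*exp(x) + 2*x*exp(x)

Explanation: A term was dropped: the term x**2*exp(x) was incorrectly omitted
The later steps are derived from this incorrect expression, so the error originates in Step 2.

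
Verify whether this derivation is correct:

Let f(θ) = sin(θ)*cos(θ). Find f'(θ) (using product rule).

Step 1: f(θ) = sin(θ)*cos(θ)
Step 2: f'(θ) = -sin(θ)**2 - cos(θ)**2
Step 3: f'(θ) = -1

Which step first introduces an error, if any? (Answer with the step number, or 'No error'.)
Step 2

Step 2 is incorrect due to a sign flip.
The step shows: -sin(θ)**2 - cos(θ)**2
The correct value should be: -sin(θ)**2 + cos(θ)**2

Explanation: The sign of one term was flipped: the term cos(θ)**2 was incorrectly written as -cos(θ)**2
The later steps are derived from this incorrect expression, so the error originates in Step 2.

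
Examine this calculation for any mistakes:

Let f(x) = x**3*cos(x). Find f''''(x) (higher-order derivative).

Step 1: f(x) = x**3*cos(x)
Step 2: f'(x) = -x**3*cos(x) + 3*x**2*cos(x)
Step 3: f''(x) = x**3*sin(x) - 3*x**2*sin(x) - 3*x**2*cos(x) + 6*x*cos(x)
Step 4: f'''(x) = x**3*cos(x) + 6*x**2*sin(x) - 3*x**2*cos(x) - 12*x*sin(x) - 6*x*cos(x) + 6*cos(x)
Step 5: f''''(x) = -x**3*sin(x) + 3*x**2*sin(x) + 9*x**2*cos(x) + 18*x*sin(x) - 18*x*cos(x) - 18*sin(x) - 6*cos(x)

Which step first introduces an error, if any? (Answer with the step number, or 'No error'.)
Step 2

Step 2 is incorrect due to a wrong trig function.
The step shows: -x**3*cos(x) + 3*x**2*cos(x)
The correct value should be: -x**3*sin(x) + 3*x**2*cos(x)

Explanation: sin(x) was incorrectly written as cos(x): the term -x**3*sin(x) was incorrectly written as -x**3*cos(x)
The later steps are derived from this incorrect expression, so the error originates in Step 2.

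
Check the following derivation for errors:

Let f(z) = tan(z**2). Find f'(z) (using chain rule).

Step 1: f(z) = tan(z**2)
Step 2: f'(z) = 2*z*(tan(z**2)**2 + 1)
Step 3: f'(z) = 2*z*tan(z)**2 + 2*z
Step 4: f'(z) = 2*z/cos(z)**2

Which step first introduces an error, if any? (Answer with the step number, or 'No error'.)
Step 3

Step 3 is incorrect due to a wrong exponent.
The step shows: 2*z*tan(z)**2 + 2*z
The correct value should be: 2*z*tan(z**2)**2 + 2*z

Explanation: The exponent 2 on z was incorrectly written as 1: the term 2*z*tan(z**2)**2 was incorrectly written as 2*z*tan(z)**2
The later steps are derived from this incorrect expression, so the error originates in Step 3.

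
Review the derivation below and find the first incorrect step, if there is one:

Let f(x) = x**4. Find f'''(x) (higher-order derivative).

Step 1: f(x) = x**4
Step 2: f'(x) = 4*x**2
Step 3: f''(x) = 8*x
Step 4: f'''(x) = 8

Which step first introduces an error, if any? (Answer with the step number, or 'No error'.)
Step 2

Step 2 is incorrect due to a wrong exponent.
The step shows: 4*x**2
The correct value should be: 4*x**3

Explanation: The exponent 3 on x was incorrectly written as 2: the term 4*x**3 was incorrectly written as 4*x**2
The later steps are derived from this incorrect expression, so the error originates in Step 2.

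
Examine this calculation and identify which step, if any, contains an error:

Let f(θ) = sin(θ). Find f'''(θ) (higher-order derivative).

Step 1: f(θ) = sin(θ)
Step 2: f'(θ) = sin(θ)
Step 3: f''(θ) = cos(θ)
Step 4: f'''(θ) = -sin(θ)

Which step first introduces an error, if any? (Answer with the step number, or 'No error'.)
Step 2

Step 2 is incorrect due to a wrong trig function.
The step shows: sin(θ)
The correct value should be: cos(θ)

Explanation: cos(θ) was incorrectly written as sin(θ): the term cos(θ) was incorrectly written as sin(θ)
The later steps are derived from this incorrect expression, so the error originates in Step 2.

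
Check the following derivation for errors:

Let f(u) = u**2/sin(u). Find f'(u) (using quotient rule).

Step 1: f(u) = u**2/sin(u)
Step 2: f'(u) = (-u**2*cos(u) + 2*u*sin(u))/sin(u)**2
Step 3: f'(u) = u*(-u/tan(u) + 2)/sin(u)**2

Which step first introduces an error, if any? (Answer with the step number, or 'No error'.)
Step 3

Step 3 is incorrect due to a wrong exponent.
The step shows: u*(-u/tan(u) + 2)/sin(u)**2
The correct value should be: u*(-u/tan(u) + 2)/sin(u)

Explanation: The exponent -1 on sin(u) was incorrectly written as -2: the term u*(-u/tan(u) + 2)/sin(u) was incorrectly written as u*(-u/tan(u) + 2)/sin(u)**2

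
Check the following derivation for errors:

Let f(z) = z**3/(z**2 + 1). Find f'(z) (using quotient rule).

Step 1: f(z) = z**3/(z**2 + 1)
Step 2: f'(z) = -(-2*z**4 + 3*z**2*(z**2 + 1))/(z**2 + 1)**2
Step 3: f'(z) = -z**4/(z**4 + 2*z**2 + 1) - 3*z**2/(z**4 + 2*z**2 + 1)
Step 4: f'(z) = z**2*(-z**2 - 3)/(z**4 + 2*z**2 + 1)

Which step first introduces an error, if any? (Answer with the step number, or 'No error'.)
Step 2

Step 2 is incorrect due to a sign flip.
The step shows: -(-2*z**4 + 3*z**2*(z**2 + 1))/(z**2 + 1)**2
The correct value should be: (-2*z**4 + 3*z**2*(z**2 + 1))/(z**2 + 1)**2

Explanation: The sign of the whole expression was flipped: the term (-2*z**4 + 3*z**2*(z**2 + 1))/(z**2 + 1)**2 was incorrectly written as -(-2*z**4 + 3*z**2*(z**2 + 1))/(z**2 + 1)**2
The later steps are derived from this incorrect expression, so the error originates in Step 2.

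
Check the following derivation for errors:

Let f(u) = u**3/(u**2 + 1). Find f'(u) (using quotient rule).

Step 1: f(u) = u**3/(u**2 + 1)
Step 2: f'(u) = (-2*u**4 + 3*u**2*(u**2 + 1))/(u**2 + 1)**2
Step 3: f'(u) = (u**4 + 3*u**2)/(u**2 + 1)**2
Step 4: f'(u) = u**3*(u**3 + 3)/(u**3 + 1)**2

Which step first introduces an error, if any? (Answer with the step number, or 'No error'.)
Step 4

Step 4 is incorrect due to a wrong exponent.
The step shows: u**3*(u**3 + 3)/(u**3 + 1)**2
The correct value should be: u**2*(u**2 + 3)/(u**2 + 1)**2

Explanation: The exponent 2 on u was incorrectly written as 3: the term u**2*(u**2 + 3)/(u**2 + 1)**2 was incorrectly written as u**3*(u**3 + 3)/(u**3 + 1)**2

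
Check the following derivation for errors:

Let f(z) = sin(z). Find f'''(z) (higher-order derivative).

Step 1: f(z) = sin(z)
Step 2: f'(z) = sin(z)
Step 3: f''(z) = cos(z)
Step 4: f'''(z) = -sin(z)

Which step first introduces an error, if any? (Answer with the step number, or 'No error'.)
Step 2

Step 2 is incorrect due to a wrong trig function.
The step shows: sin(z)
The correct value should be: cos(z)

Explanation: cos(z) was incorrectly written as sin(z): the term cos(z) was incorrectly written as sin(z)
The later steps are derived from this incorrect expression, so the error originates in Step 2.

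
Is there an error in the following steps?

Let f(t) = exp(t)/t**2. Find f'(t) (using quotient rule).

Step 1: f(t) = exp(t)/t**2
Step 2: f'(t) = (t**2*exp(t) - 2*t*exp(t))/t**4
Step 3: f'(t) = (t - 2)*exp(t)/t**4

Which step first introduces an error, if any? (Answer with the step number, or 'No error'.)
Step 3

Step 3 is incorrect due to a wrong exponent.
The step shows: (t - 2)*exp(t)/t**4
The correct value should be: (t - 2)*exp(t)/t**3

Explanation: The exponent -3 on t was incorrectly written as -4: the term (t - 2)*exp(t)/t**3 was incorrectly written as (t - 2)*exp(t)/t**4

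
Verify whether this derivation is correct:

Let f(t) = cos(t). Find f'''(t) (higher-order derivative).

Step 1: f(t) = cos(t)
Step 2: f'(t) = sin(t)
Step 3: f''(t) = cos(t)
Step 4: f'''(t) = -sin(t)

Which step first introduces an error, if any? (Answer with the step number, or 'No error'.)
Step 2

Step 2 is incorrect due to a sign flip.
The step shows: sin(t)
The correct value should be: -sin(t)

Explanation: The sign of the whole expression was flipped: the term -sin(t) was incorrectly written as sin(t)
The later steps are derived from this incorrect expression, so the error originates in Step 2.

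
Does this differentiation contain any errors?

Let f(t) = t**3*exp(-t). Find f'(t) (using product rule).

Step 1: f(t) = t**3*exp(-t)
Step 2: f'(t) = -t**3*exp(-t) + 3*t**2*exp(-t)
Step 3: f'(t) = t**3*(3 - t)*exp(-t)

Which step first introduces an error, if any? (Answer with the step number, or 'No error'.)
Step 3

Step 3 is incorrect due to a wrong exponent.
The step shows: t**3*(3 - t)*exp(-t)
The correct value should be: t**2*(3 - t)*exp(-t)

Explanation: The exponent 2 on t was incorrectly written as 3: the term t**2*(3 - t)*exp(-t) was incorrectly written as t**3*(3 - t)*exp(-t)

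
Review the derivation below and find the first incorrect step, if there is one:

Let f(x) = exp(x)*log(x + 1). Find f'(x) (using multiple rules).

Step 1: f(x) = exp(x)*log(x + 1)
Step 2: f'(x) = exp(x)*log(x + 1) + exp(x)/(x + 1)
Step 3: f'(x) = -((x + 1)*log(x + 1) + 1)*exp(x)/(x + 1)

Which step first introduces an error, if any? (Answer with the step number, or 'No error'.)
Step 3

Step 3 is incorrect due to a sign flip.
The step shows: -((x + 1)*log(x + 1) + 1)*exp(x)/(x + 1)
The correct value should be: ((x + 1)*log(x + 1) + 1)*exp(x)/(x + 1)

Explanation: The sign of the whole expression was flipped: the term ((x + 1)*log(x + 1) + 1)*exp(x)/(x + 1) was incorrectly written as -((x + 1)*log(x + 1) + 1)*exp(x)/(x + 1)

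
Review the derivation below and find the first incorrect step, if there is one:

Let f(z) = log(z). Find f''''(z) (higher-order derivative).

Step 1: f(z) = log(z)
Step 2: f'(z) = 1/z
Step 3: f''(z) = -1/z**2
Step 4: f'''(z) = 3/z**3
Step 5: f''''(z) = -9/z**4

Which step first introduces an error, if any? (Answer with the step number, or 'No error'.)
Step 4

Step 4 is incorrect due to a wrong coefficient.
The step shows: 3/z**3
The correct value should be: 2/z**3

Explanation: The coefficient 2 was incorrectly written as 3: the term 2/z**3 was incorrectly written as 3/z**3
The later steps are derived from this incorrect expression, so the error originates in Step 4.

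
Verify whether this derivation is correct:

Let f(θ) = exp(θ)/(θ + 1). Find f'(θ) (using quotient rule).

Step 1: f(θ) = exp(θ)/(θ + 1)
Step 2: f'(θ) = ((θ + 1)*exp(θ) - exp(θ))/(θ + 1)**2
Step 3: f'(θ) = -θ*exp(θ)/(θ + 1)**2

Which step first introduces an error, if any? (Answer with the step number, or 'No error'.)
Step 3

Step 3 is incorrect due to a sign flip.
The step shows: -θ*exp(θ)/(θ + 1)**2
The correct value should be: θ*exp(θ)/(θ + 1)**2

Explanation: The sign of the whole expression was flipped: the term θ*exp(θ)/(θ + 1)**2 was incorrectly written as -θ*exp(θ)/(θ + 1)**2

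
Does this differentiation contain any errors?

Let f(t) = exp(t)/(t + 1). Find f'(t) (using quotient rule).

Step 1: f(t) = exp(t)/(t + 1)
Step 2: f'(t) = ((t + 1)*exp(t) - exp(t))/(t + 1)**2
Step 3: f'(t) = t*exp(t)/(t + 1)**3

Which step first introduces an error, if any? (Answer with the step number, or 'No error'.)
Step 3

Step 3 is incorrect due to a wrong exponent.
The step shows: t*exp(t)/(t + 1)**3
The correct value should be: t*exp(t)/(t + 1)**2

Explanation: The exponent -2 on t + 1 was incorrectly written as -3: the term t*exp(t)/(t + 1)**2 was incorrectly written as t*exp(t)/(t + 1)**3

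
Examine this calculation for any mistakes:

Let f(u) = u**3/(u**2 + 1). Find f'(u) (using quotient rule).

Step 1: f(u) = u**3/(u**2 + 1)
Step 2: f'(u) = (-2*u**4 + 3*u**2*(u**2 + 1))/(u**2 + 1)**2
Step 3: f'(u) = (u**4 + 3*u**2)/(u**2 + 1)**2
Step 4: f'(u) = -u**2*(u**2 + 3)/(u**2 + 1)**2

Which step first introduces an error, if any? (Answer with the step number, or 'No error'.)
Step 4

Step 4 is incorrect due to a sign flip.
The step shows: -u**2*(u**2 + 3)/(u**2 + 1)**2
The correct value should be: u**2*(u**2 + 3)/(u**2 + 1)**2

Explanation: The sign of the whole expression was flipped: the term u**2*(u**2 + 3)/(u**2 + 1)**2 was incorrectly written as -u**2*(u**2 + 3)/(u**2 + 1)**2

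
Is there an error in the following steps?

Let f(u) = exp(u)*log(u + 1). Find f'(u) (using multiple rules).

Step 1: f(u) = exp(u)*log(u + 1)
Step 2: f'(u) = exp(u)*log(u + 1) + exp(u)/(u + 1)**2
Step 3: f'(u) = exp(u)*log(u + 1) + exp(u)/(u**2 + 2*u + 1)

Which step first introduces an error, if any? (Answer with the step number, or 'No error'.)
Step 2

Step 2 is incorrect due to a wrong exponent.
The step shows: exp(u)*log(u + 1) + exp(u)/(u + 1)**2
The correct value should be: exp(u)*log(u + 1) + exp(u)/(u + 1)

Explanation: The exponent -1 on u + 1 was incorrectly written as -2: the term exp(u)/(u + 1) was incorrectly written as exp(u)/(u + 1)**2
The later steps are derived from this incorrect expression, so the error originates in Step 2.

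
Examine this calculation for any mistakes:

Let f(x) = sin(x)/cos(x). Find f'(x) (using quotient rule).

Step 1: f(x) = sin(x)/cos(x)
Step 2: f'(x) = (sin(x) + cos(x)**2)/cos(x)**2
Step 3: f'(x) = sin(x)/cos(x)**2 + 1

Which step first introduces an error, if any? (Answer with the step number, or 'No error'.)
Step 2

Step 2 is incorrect due to a wrong exponent.
The step shows: (sin(x) + cos(x)**2)/cos(x)**2
The correct value should be: (sin(x)**2 + cos(x)**2)/cos(x)**2

Explanation: The exponent 2 on sin(x) was incorrectly written as 1: the term (sin(x)**2 + cos(x)**2)/cos(x)**2 was incorrectly written as (sin(x) + cos(x)**2)/cos(x)**2
The later steps are derived from this incorrect expression, so the error originates in Step 2.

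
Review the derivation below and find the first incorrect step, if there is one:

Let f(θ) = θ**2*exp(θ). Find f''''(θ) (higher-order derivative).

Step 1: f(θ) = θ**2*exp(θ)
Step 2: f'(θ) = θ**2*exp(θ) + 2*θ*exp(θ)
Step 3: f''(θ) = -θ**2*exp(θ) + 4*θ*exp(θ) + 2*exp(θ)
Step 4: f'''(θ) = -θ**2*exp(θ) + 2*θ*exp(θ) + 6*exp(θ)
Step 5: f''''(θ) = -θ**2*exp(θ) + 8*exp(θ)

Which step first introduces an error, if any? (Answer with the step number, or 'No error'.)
Step 3

Step 3 is incorrect due to a sign flip.
The step shows: -θ**2*exp(θ) + 4*θ*exp(θ) + 2*exp(θ)
The correct value should be: θ**2*exp(θ) + 4*θ*exp(θ) + 2*exp(θ)

Explanation: The sign of one term was flipped: the term θ**2*exp(θ) was incorrectly written as -θ**2*exp(θ)
The later steps are derived from this incorrect expression, so the error originates in Step 3.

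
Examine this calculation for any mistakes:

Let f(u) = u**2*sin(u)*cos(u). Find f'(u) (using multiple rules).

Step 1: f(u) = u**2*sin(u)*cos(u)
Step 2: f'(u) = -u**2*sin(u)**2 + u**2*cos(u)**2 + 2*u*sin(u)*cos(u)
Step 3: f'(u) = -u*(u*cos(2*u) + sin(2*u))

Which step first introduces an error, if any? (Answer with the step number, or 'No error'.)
Step 3

Step 3 is incorrect due to a sign flip.
The step shows: -u*(u*cos(2*u) + sin(2*u))
The correct value should be: u*(u*cos(2*u) + sin(2*u))

Explanation: The sign of the whole expression was flipped: the term u*(u*cos(2*u) + sin(2*u)) was incorrectly written as -u*(u*cos(2*u) + sin(2*u))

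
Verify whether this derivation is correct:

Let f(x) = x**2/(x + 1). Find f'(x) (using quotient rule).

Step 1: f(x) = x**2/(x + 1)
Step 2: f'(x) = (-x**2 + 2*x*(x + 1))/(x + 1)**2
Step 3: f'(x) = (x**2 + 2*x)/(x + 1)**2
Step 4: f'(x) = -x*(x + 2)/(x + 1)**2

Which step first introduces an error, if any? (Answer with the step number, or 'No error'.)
Step 4

Step 4 is incorrect due to a sign flip.
The step shows: -x*(x + 2)/(x + 1)**2
The correct value should be: x*(x + 2)/(x + 1)**2

Explanation: The sign of the whole expression was flipped: the term x*(x + 2)/(x + 1)**2 was incorrectly written as -x*(x + 2)/(x + 1)**2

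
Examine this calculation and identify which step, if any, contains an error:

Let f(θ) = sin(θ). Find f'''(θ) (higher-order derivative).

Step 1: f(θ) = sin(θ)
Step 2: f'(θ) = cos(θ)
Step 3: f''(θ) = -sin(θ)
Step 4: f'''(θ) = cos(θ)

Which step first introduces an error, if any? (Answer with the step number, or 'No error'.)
Step 4

Step 4 is incorrect due to a sign flip.
The step shows: cos(θ)
The correct value should be: -cos(θ)

Explanation: The sign of the whole expression was flipped: the term -cos(θ) was incorrectly written as cos(θ)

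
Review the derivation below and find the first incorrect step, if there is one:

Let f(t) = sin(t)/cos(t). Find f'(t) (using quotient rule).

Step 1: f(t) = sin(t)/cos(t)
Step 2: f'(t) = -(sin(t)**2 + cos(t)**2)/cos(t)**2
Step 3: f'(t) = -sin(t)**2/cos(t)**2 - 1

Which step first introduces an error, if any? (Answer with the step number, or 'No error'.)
Step 2

Step 2 is incorrect due to a sign flip.
The step shows: -(sin(t)**2 + cos(t)**2)/cos(t)**2
The correct value should be: (sin(t)**2 + cos(t)**2)/cos(t)**2

Explanation: The sign of the whole expression was flipped: the term (sin(t)**2 + cos(t)**2)/cos(t)**2 was incorrectly written as -(sin(t)**2 + cos(t)**2)/cos(t)**2
The later steps are derived from this incorrect expression, so the error originates in Step 2.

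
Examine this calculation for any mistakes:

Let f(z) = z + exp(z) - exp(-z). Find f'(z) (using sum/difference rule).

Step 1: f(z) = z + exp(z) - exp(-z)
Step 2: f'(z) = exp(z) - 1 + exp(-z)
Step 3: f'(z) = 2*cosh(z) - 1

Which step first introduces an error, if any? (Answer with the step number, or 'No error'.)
Step 2

Step 2 is incorrect due to a sign flip.
The step shows: exp(z) - 1 + exp(-z)
The correct value should be: exp(z) + 1 + exp(-z)

Explanation: The sign of one term was flipped: the term 1 was incorrectly written as -1
The later steps are derived from this incorrect expression, so the error originates in Step 2.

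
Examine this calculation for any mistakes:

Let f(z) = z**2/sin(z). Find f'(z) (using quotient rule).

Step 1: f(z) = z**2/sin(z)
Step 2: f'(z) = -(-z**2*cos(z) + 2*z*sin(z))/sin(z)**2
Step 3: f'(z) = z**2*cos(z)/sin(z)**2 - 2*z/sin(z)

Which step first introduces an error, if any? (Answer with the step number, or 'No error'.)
Step 2

Step 2 is incorrect due to a sign flip.
The step shows: -(-z**2*cos(z) + 2*z*sin(z))/sin(z)**2
The correct value should be: (-z**2*cos(z) + 2*z*sin(z))/sin(z)**2

Explanation: The sign of the whole expression was flipped: the term (-z**2*cos(z) + 2*z*sin(z))/sin(z)**2 was incorrectly written as -(-z**2*cos(z) + 2*z*sin(z))/sin(z)**2
The later steps are derived from this incorrect expression, so the error originates in Step 2.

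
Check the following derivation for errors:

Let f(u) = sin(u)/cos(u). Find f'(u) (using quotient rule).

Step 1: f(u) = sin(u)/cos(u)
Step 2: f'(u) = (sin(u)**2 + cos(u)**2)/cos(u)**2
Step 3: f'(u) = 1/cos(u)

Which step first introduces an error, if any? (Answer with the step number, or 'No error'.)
Step 3

Step 3 is incorrect due to a wrong exponent.
The step shows: 1/cos(u)
The correct value should be: cos(u)**(-2)

Explanation: The exponent -2 on cos(u) was incorrectly written as -1: the term cos(u)**(-2) was incorrectly written as 1/cos(u)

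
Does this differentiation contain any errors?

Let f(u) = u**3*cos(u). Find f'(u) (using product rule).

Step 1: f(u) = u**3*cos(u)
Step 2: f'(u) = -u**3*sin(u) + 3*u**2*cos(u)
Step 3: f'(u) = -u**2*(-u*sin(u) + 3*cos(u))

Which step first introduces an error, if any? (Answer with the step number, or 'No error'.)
Step 3

Step 3 is incorrect due to a sign flip.
The step shows: -u**2*(-u*sin(u) + 3*cos(u))
The correct value should be: u**2*(-u*sin(u) + 3*cos(u))

Explanation: The sign of the whole expression was flipped: the term u**2*(-u*sin(u) + 3*cos(u)) was incorrectly written as -u**2*(-u*sin(u) + 3*cos(u))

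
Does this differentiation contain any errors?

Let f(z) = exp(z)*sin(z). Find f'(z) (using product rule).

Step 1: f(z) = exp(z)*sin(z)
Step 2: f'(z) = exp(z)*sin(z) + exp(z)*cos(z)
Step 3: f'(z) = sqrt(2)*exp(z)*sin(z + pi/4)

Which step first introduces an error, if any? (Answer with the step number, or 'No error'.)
No error

All steps in this derivation are correct.
The final answer f'(z) = sqrt(2)*exp(z)*sin(z + pi/4) is valid.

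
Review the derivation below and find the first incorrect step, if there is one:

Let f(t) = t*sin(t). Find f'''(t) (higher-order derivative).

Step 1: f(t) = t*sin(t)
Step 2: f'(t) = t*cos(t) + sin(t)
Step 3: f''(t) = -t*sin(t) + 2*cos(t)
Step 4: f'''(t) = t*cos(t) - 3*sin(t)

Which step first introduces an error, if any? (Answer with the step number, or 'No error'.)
Step 4

Step 4 is incorrect due to a sign flip.
The step shows: t*cos(t) - 3*sin(t)
The correct value should be: -t*cos(t) - 3*sin(t)

Explanation: The sign of one term was flipped: the term -t*cos(t) was incorrectly written as t*cos(t)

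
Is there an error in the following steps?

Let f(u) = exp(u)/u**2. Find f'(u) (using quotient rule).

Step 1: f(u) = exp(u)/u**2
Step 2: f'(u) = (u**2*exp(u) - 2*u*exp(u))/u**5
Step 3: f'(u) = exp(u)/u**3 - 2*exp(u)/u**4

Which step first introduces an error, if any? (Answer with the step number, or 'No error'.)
Step 2

Step 2 is incorrect due to a wrong exponent.
The step shows: (u**2*exp(u) - 2*u*exp(u))/u**5
The correct value should be: (u**2*exp(u) - 2*u*exp(u))/u**4

Explanation: The exponent -4 on u was incorrectly written as -5: the term (u**2*exp(u) - 2*u*exp(u))/u**4 was incorrectly written as (u**2*exp(u) - 2*u*exp(u))/u**5
The later steps are derived from this incorrect expression, so the error originates in Step 2.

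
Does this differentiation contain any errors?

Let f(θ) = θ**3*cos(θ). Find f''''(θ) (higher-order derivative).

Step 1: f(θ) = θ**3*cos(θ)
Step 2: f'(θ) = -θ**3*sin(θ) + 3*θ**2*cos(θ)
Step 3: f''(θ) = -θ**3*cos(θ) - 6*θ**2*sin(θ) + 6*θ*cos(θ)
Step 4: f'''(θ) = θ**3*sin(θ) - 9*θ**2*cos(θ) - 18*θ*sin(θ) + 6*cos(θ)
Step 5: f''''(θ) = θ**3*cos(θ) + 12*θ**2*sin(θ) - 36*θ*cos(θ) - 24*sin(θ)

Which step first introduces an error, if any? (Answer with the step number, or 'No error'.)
No error

All steps in this derivation are correct.
The final answer f''''(θ) = θ**3*cos(θ) + 12*θ**2*sin(θ) - 36*θ*cos(θ) - 24*sin(θ) is valid.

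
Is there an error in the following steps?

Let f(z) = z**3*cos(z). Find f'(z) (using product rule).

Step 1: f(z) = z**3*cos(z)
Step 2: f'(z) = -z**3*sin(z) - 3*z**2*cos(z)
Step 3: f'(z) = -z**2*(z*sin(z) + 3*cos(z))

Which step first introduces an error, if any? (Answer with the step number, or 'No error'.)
Step 2

Step 2 is incorrect due to a sign flip.
The step shows: -z**3*sin(z) - 3*z**2*cos(z)
The correct value should be: -z**3*sin(z) + 3*z**2*cos(z)

Explanation: The sign of one term was flipped: the term 3*z**2*cos(z) was incorrectly written as -3*z**2*cos(z)
The later steps are derived from this incorrect expression, so the error originates in Step 2.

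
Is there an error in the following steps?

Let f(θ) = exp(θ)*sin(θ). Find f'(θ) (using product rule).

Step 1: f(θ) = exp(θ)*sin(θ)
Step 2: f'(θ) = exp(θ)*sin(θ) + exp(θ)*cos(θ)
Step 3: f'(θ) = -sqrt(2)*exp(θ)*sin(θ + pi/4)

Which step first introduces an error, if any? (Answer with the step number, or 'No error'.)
Step 3

Step 3 is incorrect due to a sign flip.
The step shows: -sqrt(2)*exp(θ)*sin(θ + pi/4)
The correct value should be: sqrt(2)*exp(θ)*sin(θ + pi/4)

Explanation: The sign of the whole expression was flipped: the term sqrt(2)*exp(θ)*sin(θ + pi/4) was incorrectly written as -sqrt(2)*exp(θ)*sin(θ + pi/4)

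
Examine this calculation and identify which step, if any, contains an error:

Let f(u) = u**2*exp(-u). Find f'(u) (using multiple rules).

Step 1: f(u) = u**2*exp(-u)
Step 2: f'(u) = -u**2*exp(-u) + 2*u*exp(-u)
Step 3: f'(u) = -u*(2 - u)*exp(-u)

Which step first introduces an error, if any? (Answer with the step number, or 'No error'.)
Step 3

Step 3 is incorrect due to a sign flip.
The step shows: -u*(2 - u)*exp(-u)
The correct value should be: u*(2 - u)*exp(-u)

Explanation: The sign of the whole expression was flipped: the term u*(2 - u)*exp(-u) was incorrectly written as -u*(2 - u)*exp(-u)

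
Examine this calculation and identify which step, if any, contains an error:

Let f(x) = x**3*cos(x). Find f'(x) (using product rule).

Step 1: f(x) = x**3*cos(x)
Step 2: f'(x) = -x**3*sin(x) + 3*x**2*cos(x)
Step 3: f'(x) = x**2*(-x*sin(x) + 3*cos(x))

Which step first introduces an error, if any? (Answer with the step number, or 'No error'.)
No error

All steps in this derivation are correct.
The final answer f'(x) = x**2*(-x*sin(x) + 3*cos(x)) is valid.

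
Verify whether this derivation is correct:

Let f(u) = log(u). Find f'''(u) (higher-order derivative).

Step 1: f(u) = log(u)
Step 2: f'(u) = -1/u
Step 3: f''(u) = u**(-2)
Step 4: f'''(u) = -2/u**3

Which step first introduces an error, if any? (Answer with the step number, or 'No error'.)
Step 2

Step 2 is incorrect due to a sign flip.
The step shows: -1/u
The correct value should be: 1/u

Explanation: The sign of the whole expression was flipped: the term 1/u was incorrectly written as -1/u
The later steps are derived from this incorrect expression, so the error originates in Step 2.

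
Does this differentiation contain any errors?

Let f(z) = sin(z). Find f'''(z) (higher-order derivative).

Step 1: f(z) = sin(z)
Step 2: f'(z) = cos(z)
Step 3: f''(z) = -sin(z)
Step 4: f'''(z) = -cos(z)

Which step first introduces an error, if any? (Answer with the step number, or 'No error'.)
No error

All steps in this derivation are correct.
The final answer f'''(z) = -cos(z) is valid.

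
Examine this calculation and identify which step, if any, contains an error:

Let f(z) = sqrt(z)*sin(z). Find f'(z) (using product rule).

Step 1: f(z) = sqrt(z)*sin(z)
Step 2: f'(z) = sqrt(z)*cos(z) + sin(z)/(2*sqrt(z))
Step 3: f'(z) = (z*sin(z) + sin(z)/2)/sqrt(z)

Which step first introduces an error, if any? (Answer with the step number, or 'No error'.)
Step 3

Step 3 is incorrect due to a wrong trig function.
The step shows: (z*sin(z) + sin(z)/2)/sqrt(z)
The correct value should be: (z*cos(z) + sin(z)/2)/sqrt(z)

Explanation: cos(z) was incorrectly written as sin(z): the term (z*cos(z) + sin(z)/2)/sqrt(z) was incorrectly written as (z*sin(z) + sin(z)/2)/sqrt(z)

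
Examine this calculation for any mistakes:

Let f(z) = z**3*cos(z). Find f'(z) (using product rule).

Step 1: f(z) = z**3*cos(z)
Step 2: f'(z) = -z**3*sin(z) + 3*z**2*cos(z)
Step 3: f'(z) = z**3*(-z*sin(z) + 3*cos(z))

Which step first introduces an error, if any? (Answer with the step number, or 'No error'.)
Step 3

Step 3 is incorrect due to a wrong exponent.
The step shows: z**3*(-z*sin(z) + 3*cos(z))
The correct value should be: z**2*(-z*sin(z) + 3*cos(z))

Explanation: The exponent 2 on z was incorrectly written as 3: the term z**2*(-z*sin(z) + 3*cos(z)) was incorrectly written as z**3*(-z*sin(z) + 3*cos(z))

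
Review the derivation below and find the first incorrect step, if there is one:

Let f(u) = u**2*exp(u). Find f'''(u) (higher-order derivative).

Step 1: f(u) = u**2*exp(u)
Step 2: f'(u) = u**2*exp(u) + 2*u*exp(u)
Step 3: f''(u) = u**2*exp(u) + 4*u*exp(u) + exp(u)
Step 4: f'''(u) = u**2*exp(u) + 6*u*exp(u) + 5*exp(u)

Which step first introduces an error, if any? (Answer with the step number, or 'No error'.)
Step 3

Step 3 is incorrect due to a wrong coefficient.
The step shows: u**2*exp(u) + 4*u*exp(u) + exp(u)
The correct value should be: u**2*exp(u) + 4*u*exp(u) + 2*exp(u)

Explanation: The coefficient 2 was incorrectly written as 1: the term 2*exp(u) was incorrectly written as exp(u)
The later steps are derived from this incorrect expression, so the error originates in Step 3.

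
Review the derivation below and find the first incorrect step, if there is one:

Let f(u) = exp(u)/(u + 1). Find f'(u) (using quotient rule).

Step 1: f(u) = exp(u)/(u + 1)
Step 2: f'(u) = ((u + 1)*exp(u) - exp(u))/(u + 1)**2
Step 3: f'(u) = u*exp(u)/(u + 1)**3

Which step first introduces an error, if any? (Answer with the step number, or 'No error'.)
Step 3

Step 3 is incorrect due to a wrong exponent.
The step shows: u*exp(u)/(u + 1)**3
The correct value should be: u*exp(u)/(u + 1)**2

Explanation: The exponent -2 on u + 1 was incorrectly written as -3: the term u*exp(u)/(u + 1)**2 was incorrectly written as u*exp(u)/(u + 1)**3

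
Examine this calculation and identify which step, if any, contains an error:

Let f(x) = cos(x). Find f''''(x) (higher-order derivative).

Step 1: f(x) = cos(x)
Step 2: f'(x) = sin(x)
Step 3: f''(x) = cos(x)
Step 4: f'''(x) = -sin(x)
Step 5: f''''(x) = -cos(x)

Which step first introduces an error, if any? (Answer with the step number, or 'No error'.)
Step 2

Step 2 is incorrect due to a sign flip.
The step shows: sin(x)
The correct value should be: -sin(x)

Explanation: The sign of the whole expression was flipped: the term -sin(x) was incorrectly written as sin(x)
The later steps are derived from this incorrect expression, so the error originates in Step 2.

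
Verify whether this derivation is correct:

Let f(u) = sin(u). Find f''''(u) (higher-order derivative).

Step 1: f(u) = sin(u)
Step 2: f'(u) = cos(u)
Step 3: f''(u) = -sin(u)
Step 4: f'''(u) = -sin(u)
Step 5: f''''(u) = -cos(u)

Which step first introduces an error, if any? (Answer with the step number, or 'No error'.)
Step 4

Step 4 is incorrect due to a wrong trig function.
The step shows: -sin(u)
The correct value should be: -cos(u)

Explanation: cos(u) was incorrectly written as sin(u): the term -cos(u) was incorrectly written as -sin(u)
The later steps are derived from this incorrect expression, so the error originates in Step 4.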